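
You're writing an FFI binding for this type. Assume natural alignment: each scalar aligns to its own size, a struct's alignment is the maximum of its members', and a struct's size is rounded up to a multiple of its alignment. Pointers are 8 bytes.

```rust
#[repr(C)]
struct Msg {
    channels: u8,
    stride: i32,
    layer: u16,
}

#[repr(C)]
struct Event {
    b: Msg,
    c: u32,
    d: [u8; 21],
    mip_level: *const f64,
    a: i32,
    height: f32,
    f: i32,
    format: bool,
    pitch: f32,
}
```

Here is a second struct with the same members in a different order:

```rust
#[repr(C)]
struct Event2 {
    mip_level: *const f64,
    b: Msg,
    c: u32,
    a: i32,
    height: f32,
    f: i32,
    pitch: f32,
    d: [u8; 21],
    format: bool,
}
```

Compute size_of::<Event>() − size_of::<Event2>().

Msg: @0: channels [1B, align 1] → 1; +3 pad (align 4); @4: stride [4B, align 4] → 8; @8: layer [2B, align 2] → 10; +2 tail pad (align 4); size 12, align 4
@0: b [12B, align 4] → 12
@12: c [4B, align 4] → 16
@16: d [21B, align 1] → 37
+3 pad (align 8)
@40: mip_level [8B, align 8] → 48
@48: a [4B, align 4] → 52
@52: height [4B, align 4] → 56
@56: f [4B, align 4] → 60
@60: format [1B, align 1] → 61
+3 pad (align 4)
@64: pitch [4B, align 4] → 68
+4 tail pad (align 8)
size 72, align 8
— Event2 —
@0: mip_level [8B, align 8] → 8
@8: b [12B, align 4] → 20
@20: c [4B, align 4] → 24
@24: a [4B, align 4] → 28
@28: height [4B, align 4] → 32
@32: f [4B, align 4] → 36
@36: pitch [4B, align 4] → 40
@40: d [21B, align 1] → 61
@61: format [1B, align 1] → 62
+2 tail pad (align 8)
size 64, align 8
72 − 64 = 8

8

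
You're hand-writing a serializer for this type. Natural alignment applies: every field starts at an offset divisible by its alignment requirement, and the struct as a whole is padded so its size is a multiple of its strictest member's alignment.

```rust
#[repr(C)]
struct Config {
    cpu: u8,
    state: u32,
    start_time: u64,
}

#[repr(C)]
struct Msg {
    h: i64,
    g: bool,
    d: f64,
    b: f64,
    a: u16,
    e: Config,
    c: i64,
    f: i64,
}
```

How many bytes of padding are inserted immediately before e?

6

Config: @0: cpu [1B, align 1] → 1; +3 pad (align 4); @4: state [4B, align 4] → 8; @8: start_time [8B, align 8] → 16; size 16, align 8
@0: h [8B, align 8] → 8
@8: g [1B, align 1] → 9
+7 pad (align 8)
@16: d [8B, align 8] → 24
@24: b [8B, align 8] → 32
@32: a [2B, align 2] → 34
+6 pad (align 8)
@40: e [16B, align 8] → 56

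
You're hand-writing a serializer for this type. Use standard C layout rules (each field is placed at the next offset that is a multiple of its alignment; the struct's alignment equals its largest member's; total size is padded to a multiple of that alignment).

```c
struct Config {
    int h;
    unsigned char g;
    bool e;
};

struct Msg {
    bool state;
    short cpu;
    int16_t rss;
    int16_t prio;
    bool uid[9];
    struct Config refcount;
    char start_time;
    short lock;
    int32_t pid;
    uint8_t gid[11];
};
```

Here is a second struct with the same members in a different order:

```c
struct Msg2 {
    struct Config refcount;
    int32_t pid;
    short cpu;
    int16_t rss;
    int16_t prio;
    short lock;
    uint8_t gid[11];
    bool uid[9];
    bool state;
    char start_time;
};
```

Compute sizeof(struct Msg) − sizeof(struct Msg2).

Config: @0: h [4B, align 4] → 4; @4: g [1B, align 1] → 5; @5: e [1B, align 1] → 6; +2 tail pad (align 4); size 8, align 4
@0: state [1B, align 1] → 1
+1 pad (align 2)
@2: cpu [2B, align 2] → 4
@4: rss [2B, align 2] → 6
@6: prio [2B, align 2] → 8
@8: uid [9B, align 1] → 17
+3 pad (align 4)
@20: refcount [8B, align 4] → 28
@28: start_time [1B, align 1] → 29
+1 pad (align 2)
@30: lock [2B, align 2] → 32
@32: pid [4B, align 4] → 36
@36: gid [11B, align 1] → 47
+1 tail pad (align 4)
size 48, align 4
— Msg2 —
@0: refcount [8B, align 4] → 8
@8: pid [4B, align 4] → 12
@12: cpu [2B, align 2] → 14
@14: rss [2B, align 2] → 16
@16: prio [2B, align 2] → 18
@18: lock [2B, align 2] → 20
@20: gid [11B, align 1] → 31
@31: uid [9B, align 1] → 40
@40: state [1B, align 1] → 41
@41: start_time [1B, align 1] → 42
+2 tail pad (align 4)
size 44, align 4
48 − 44 = 4

4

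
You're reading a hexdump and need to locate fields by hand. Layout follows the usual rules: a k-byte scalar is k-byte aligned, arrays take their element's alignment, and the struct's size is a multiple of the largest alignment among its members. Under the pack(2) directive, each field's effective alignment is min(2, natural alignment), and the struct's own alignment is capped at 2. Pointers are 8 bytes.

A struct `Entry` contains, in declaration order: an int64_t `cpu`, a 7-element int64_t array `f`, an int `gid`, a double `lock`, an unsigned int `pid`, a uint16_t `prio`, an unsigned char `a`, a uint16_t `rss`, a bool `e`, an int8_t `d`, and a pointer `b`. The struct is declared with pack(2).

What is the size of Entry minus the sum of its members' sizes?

cpu at 0 (size 8, align 2) → ends 8
f at 8 (size 56, align 2) → ends 64
gid at 64 (size 4, align 2) → ends 68
lock at 68 (size 8, align 2) → ends 76
pid at 76 (size 4, align 2) → ends 80
prio at 80 (size 2, align 2) → ends 82
a at 82 (size 1, align 1) → ends 83
pad 1 to align 2 for rss
rss at 84 (size 2, align 2) → ends 86
e at 86 (size 1, align 1) → ends 87
d at 87 (size 1, align 1) → ends 88
b at 88 (size 8, align 2) → ends 96
total 96 bytes, alignment 2
data bytes 95, size 96 → padding 1

1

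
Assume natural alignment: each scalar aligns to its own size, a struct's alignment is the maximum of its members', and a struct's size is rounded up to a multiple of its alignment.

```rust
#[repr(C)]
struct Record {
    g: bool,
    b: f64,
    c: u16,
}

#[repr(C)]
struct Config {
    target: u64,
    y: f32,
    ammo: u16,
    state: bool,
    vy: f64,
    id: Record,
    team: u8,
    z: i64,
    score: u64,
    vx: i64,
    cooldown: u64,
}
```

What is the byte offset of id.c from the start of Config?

Record: g at 0 (size 1, align 1) → ends 1; pad 7 to align 8 for b; b at 8 (size 8, align 8) → ends 16; c at 16 (size 2, align 2) → ends 18; tail pad 6 to reach multiple of 8; total 24 bytes, alignment 8
target at 0 (size 8, align 8) → ends 8
y at 8 (size 4, align 4) → ends 12
ammo at 12 (size 2, align 2) → ends 14
state at 14 (size 1, align 1) → ends 15
pad 1 to align 8 for vy
vy at 16 (size 8, align 8) → ends 24
id at 24 (size 24, align 8) → ends 48
within Record: c at 16
24 + 16 = 40

40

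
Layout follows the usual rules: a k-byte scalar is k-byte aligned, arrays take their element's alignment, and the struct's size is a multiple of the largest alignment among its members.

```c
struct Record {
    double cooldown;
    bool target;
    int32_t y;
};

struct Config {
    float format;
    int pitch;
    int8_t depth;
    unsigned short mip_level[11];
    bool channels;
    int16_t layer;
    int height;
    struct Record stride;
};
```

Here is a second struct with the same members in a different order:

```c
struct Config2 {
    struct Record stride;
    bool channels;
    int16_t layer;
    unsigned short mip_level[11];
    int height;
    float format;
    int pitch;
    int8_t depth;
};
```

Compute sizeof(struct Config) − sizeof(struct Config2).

Record: cooldown at 0 (size 8, align 8) → ends 8; target at 8 (size 1, align 1) → ends 9; pad 3 to align 4 for y; y at 12 (size 4, align 4) → ends 16; total 16 bytes, alignment 8
format at 0 (size 4, align 4) → ends 4
pitch at 4 (size 4, align 4) → ends 8
depth at 8 (size 1, align 1) → ends 9
pad 1 to align 2 for mip_level
mip_level at 10 (size 22, align 2) → ends 32
channels at 32 (size 1, align 1) → ends 33
pad 1 to align 2 for layer
layer at 34 (size 2, align 2) → ends 36
height at 36 (size 4, align 4) → ends 40
stride at 40 (size 16, align 8) → ends 56
total 56 bytes, alignment 8
— Config2 —
stride at 0 (size 16, align 8) → ends 16
channels at 16 (size 1, align 1) → ends 17
pad 1 to align 2 for layer
layer at 18 (size 2, align 2) → ends 20
mip_level at 20 (size 22, align 2) → ends 42
pad 2 to align 4 for height
height at 44 (size 4, align 4) → ends 48
format at 48 (size 4, align 4) → ends 52
pitch at 52 (size 4, align 4) → ends 56
depth at 56 (size 1, align 1) → ends 57
tail pad 7 to reach multiple of 8
total 64 bytes, alignment 8
56 − 64 = -8

-8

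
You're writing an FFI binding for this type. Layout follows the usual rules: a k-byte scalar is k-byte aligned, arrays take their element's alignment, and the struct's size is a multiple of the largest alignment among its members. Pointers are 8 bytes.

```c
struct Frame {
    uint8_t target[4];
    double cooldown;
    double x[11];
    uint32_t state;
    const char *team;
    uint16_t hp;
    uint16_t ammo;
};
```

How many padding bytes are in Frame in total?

12

0..4  target  (4B, 1-aligned)
4..8  -- padding (4B)
8..16  cooldown  (8B, 8-aligned)
16..104  x  (88B, 8-aligned)
104..108  state  (4B, 4-aligned)
108..112  -- padding (4B)
112..120  team  (8B, 8-aligned)
120..122  hp  (2B, 2-aligned)
122..124  ammo  (2B, 2-aligned)
124..128  -- tail padding (4B)
sizeof = 128, alignof = 8
data bytes 116, size 128 → padding 12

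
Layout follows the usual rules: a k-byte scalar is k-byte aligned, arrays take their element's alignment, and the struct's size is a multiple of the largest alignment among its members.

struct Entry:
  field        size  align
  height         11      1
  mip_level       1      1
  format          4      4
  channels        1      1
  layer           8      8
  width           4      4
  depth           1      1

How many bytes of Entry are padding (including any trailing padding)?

@0: height [11B, align 1] → 11
@11: mip_level [1B, align 1] → 12
@12: format [4B, align 4] → 16
@16: channels [1B, align 1] → 17
+7 pad (align 8)
@24: layer [8B, align 8] → 32
@32: width [4B, align 4] → 36
@36: depth [1B, align 1] → 37
+3 tail pad (align 8)
size 40, align 8
data bytes 30, size 40 → padding 10

10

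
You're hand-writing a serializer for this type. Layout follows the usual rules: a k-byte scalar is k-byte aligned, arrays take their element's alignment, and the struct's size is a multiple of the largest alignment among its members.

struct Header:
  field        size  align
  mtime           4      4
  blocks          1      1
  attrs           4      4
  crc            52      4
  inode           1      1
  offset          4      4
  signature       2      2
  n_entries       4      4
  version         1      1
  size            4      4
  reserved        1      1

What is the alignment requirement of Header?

4

member alignments: mtime=4, blocks=1, attrs=4, crc=4, inode=1, offset=4, signature=2, n_entries=4, version=1, size=4, reserved=1
max = 4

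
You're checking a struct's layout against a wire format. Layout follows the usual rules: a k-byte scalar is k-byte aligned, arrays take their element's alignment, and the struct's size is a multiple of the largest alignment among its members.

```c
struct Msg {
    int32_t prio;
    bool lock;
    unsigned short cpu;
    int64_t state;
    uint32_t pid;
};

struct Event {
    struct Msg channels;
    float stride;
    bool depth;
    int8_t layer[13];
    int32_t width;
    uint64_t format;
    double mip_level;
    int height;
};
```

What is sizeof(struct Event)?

Msg: @0: prio [4B, align 4] → 4; @4: lock [1B, align 1] → 5; +1 pad (align 2); @6: cpu [2B, align 2] → 8; @8: state [8B, align 8] → 16; @16: pid [4B, align 4] → 20; +4 tail pad (align 8); size 24, align 8
@0: channels [24B, align 8] → 24
@24: stride [4B, align 4] → 28
@28: depth [1B, align 1] → 29
@29: layer [13B, align 1] → 42
+2 pad (align 4)
@44: width [4B, align 4] → 48
@48: format [8B, align 8] → 56
@56: mip_level [8B, align 8] → 64
@64: height [4B, align 4] → 68
+4 tail pad (align 8)
size 72, align 8

72 bytes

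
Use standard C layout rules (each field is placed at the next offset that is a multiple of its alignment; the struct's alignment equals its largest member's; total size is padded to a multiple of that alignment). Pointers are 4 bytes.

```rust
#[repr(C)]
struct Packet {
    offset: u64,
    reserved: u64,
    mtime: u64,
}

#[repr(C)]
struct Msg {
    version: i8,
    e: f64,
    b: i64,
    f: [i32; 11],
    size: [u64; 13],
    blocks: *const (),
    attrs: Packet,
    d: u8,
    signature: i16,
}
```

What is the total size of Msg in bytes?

Packet: 0..8  offset  (8B, 8-aligned); 8..16  reserved  (8B, 8-aligned); 16..24  mtime  (8B, 8-aligned); sizeof = 24, alignof = 8
0..1  version  (1B, 1-aligned)
1..8  -- padding (7B)
8..16  e  (8B, 8-aligned)
16..24  b  (8B, 8-aligned)
24..68  f  (44B, 4-aligned)
68..72  -- padding (4B)
72..176  size  (104B, 8-aligned)
176..180  blocks  (4B, 4-aligned)
180..184  -- padding (4B)
184..208  attrs  (24B, 8-aligned)
208..209  d  (1B, 1-aligned)
209..210  -- padding (1B)
210..212  signature  (2B, 2-aligned)
212..216  -- tail padding (4B)
sizeof = 216, alignof = 8

216 bytes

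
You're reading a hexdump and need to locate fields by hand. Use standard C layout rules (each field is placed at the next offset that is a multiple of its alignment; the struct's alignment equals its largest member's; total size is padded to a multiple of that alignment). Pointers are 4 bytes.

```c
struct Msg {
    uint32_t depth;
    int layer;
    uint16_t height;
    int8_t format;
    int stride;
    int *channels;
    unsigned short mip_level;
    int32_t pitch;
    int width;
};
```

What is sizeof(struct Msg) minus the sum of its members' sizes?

3

@0: depth [4B, align 4] → 4
@4: layer [4B, align 4] → 8
@8: height [2B, align 2] → 10
@10: format [1B, align 1] → 11
+1 pad (align 4)
@12: stride [4B, align 4] → 16
@16: channels [4B, align 4] → 20
@20: mip_level [2B, align 2] → 22
+2 pad (align 4)
@24: pitch [4B, align 4] → 28
@28: width [4B, align 4] → 32
size 32, align 4
data bytes 29, size 32 → padding 3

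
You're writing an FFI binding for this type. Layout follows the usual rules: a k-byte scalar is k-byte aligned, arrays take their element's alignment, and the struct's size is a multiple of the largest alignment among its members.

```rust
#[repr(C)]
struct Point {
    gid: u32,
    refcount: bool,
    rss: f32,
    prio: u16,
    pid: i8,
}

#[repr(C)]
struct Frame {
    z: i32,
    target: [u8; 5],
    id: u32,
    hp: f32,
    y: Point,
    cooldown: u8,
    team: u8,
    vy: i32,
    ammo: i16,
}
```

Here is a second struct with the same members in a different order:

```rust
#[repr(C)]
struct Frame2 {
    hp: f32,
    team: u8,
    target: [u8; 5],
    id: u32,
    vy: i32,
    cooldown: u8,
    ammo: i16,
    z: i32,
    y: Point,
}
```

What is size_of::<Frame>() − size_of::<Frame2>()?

Point: @0: gid [4B, align 4] → 4; @4: refcount [1B, align 1] → 5; +3 pad (align 4); @8: rss [4B, align 4] → 12; @12: prio [2B, align 2] → 14; @14: pid [1B, align 1] → 15; +1 tail pad (align 4); size 16, align 4
@0: z [4B, align 4] → 4
@4: target [5B, align 1] → 9
+3 pad (align 4)
@12: id [4B, align 4] → 16
@16: hp [4B, align 4] → 20
@20: y [16B, align 4] → 36
@36: cooldown [1B, align 1] → 37
@37: team [1B, align 1] → 38
+2 pad (align 4)
@40: vy [4B, align 4] → 44
@44: ammo [2B, align 2] → 46
+2 tail pad (align 4)
size 48, align 4
— Frame2 —
@0: hp [4B, align 4] → 4
@4: team [1B, align 1] → 5
@5: target [5B, align 1] → 10
+2 pad (align 4)
@12: id [4B, align 4] → 16
@16: vy [4B, align 4] → 20
@20: cooldown [1B, align 1] → 21
+1 pad (align 2)
@22: ammo [2B, align 2] → 24
@24: z [4B, align 4] → 28
@28: y [16B, align 4] → 44
size 44, align 4
48 − 44 = 4

4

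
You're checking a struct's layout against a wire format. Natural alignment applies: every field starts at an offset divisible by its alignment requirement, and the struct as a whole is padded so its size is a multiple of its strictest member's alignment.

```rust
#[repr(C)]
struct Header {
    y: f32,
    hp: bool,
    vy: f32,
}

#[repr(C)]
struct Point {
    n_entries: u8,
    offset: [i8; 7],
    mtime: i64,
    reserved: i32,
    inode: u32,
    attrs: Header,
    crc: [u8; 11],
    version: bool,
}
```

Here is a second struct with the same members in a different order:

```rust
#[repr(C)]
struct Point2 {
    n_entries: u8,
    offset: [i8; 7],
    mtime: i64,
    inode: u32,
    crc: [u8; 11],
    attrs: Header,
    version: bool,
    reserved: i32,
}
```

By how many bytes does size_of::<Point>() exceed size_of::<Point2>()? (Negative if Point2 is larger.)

-8

Header: y at 0 (size 4, align 4) → ends 4; hp at 4 (size 1, align 1) → ends 5; pad 3 to align 4 for vy; vy at 8 (size 4, align 4) → ends 12; total 12 bytes, alignment 4
n_entries at 0 (size 1, align 1) → ends 1
offset at 1 (size 7, align 1) → ends 8
mtime at 8 (size 8, align 8) → ends 16
reserved at 16 (size 4, align 4) → ends 20
inode at 20 (size 4, align 4) → ends 24
attrs at 24 (size 12, align 4) → ends 36
crc at 36 (size 11, align 1) → ends 47
version at 47 (size 1, align 1) → ends 48
total 48 bytes, alignment 8
— Point2 —
n_entries at 0 (size 1, align 1) → ends 1
offset at 1 (size 7, align 1) → ends 8
mtime at 8 (size 8, align 8) → ends 16
inode at 16 (size 4, align 4) → ends 20
crc at 20 (size 11, align 1) → ends 31
pad 1 to align 4 for attrs
attrs at 32 (size 12, align 4) → ends 44
version at 44 (size 1, align 1) → ends 45
pad 3 to align 4 for reserved
reserved at 48 (size 4, align 4) → ends 52
tail pad 4 to reach multiple of 8
total 56 bytes, alignment 8
48 − 56 = -8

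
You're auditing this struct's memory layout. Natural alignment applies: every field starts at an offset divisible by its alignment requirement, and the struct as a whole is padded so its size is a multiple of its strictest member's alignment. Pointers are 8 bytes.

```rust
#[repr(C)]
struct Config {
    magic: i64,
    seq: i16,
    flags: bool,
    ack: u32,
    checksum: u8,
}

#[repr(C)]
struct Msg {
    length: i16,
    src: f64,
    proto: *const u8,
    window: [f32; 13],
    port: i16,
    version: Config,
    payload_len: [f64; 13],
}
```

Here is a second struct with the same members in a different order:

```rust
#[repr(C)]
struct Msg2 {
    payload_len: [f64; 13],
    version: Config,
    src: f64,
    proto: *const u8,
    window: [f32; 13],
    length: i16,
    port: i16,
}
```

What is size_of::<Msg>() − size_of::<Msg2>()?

Config: 0..8  magic  (8B, 8-aligned); 8..10  seq  (2B, 2-aligned); 10..11  flags  (1B, 1-aligned); 11..12  -- padding (1B); 12..16  ack  (4B, 4-aligned); 16..17  checksum  (1B, 1-aligned); 17..24  -- tail padding (7B); sizeof = 24, alignof = 8
0..2  length  (2B, 2-aligned)
2..8  -- padding (6B)
8..16  src  (8B, 8-aligned)
16..24  proto  (8B, 8-aligned)
24..76  window  (52B, 4-aligned)
76..78  port  (2B, 2-aligned)
78..80  -- padding (2B)
80..104  version  (24B, 8-aligned)
104..208  payload_len  (104B, 8-aligned)
sizeof = 208, alignof = 8
— Msg2 —
0..104  payload_len  (104B, 8-aligned)
104..128  version  (24B, 8-aligned)
128..136  src  (8B, 8-aligned)
136..144  proto  (8B, 8-aligned)
144..196  window  (52B, 4-aligned)
196..198  length  (2B, 2-aligned)
198..200  port  (2B, 2-aligned)
sizeof = 200, alignof = 8
208 − 200 = 8

8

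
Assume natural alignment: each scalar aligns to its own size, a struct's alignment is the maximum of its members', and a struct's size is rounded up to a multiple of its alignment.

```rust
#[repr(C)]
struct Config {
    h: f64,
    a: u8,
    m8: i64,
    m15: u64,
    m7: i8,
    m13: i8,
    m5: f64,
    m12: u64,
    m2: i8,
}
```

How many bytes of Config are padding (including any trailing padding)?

0..8  h  (8B, 8-aligned)
8..9  a  (1B, 1-aligned)
9..16  -- padding (7B)
16..24  m8  (8B, 8-aligned)
24..32  m15  (8B, 8-aligned)
32..33  m7  (1B, 1-aligned)
33..34  m13  (1B, 1-aligned)
34..40  -- padding (6B)
40..48  m5  (8B, 8-aligned)
48..56  m12  (8B, 8-aligned)
56..57  m2  (1B, 1-aligned)
57..64  -- tail padding (7B)
sizeof = 64, alignof = 8
data bytes 44, size 64 → padding 20

20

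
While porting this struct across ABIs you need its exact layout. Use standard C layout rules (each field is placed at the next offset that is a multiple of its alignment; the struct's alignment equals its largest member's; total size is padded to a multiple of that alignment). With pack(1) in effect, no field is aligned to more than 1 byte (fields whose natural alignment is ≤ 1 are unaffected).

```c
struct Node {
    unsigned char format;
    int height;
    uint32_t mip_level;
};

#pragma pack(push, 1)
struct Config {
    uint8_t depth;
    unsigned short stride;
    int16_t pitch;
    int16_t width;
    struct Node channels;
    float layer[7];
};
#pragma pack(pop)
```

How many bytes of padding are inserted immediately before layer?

Node: 0..1  format  (1B, 1-aligned); 1..4  -- padding (3B); 4..8  height  (4B, 4-aligned); 8..12  mip_level  (4B, 4-aligned); sizeof = 12, alignof = 4
0..1  depth  (1B, 1-aligned)
1..3  stride  (2B, 1-aligned)
3..5  pitch  (2B, 1-aligned)
5..7  width  (2B, 1-aligned)
7..19  channels  (12B, 1-aligned)
19..47  layer  (28B, 1-aligned)

0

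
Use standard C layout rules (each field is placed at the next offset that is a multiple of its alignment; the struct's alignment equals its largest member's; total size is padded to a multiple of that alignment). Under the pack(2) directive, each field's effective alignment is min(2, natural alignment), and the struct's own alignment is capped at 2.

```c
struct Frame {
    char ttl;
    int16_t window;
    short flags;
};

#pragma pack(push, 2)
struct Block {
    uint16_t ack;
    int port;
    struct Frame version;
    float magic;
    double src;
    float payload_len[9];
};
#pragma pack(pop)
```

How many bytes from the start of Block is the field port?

2

Frame: 0..1  ttl  (1B, 1-aligned); 1..2  -- padding (1B); 2..4  window  (2B, 2-aligned); 4..6  flags  (2B, 2-aligned); sizeof = 6, alignof = 2
0..2  ack  (2B, 2-aligned)
2..6  port  (4B, 2-aligned)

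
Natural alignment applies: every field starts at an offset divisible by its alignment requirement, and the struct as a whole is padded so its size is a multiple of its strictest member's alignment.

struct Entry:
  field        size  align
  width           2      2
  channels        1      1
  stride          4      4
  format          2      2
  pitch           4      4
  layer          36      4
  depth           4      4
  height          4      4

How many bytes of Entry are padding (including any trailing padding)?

@0: width [2B, align 2] → 2
@2: channels [1B, align 1] → 3
+1 pad (align 4)
@4: stride [4B, align 4] → 8
@8: format [2B, align 2] → 10
+2 pad (align 4)
@12: pitch [4B, align 4] → 16
@16: layer [36B, align 4] → 52
@52: depth [4B, align 4] → 56
@56: height [4B, align 4] → 60
size 60, align 4
data bytes 57, size 60 → padding 3

3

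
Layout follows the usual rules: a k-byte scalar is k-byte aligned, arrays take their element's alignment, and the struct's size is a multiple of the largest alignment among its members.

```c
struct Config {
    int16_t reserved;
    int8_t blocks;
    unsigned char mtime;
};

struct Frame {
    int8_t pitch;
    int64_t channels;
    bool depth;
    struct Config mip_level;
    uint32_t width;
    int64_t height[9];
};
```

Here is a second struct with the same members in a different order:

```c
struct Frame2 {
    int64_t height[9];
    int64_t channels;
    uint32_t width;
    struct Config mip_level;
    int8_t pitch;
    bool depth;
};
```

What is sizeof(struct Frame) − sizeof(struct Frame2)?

8

Config: @0: reserved [2B, align 2] → 2; @2: blocks [1B, align 1] → 3; @3: mtime [1B, align 1] → 4; size 4, align 2
@0: pitch [1B, align 1] → 1
+7 pad (align 8)
@8: channels [8B, align 8] → 16
@16: depth [1B, align 1] → 17
+1 pad (align 2)
@18: mip_level [4B, align 2] → 22
+2 pad (align 4)
@24: width [4B, align 4] → 28
+4 pad (align 8)
@32: height [72B, align 8] → 104
size 104, align 8
— Frame2 —
@0: height [72B, align 8] → 72
@72: channels [8B, align 8] → 80
@80: width [4B, align 4] → 84
@84: mip_level [4B, align 2] → 88
@88: pitch [1B, align 1] → 89
@89: depth [1B, align 1] → 90
+6 tail pad (align 8)
size 96, align 8
104 − 96 = 8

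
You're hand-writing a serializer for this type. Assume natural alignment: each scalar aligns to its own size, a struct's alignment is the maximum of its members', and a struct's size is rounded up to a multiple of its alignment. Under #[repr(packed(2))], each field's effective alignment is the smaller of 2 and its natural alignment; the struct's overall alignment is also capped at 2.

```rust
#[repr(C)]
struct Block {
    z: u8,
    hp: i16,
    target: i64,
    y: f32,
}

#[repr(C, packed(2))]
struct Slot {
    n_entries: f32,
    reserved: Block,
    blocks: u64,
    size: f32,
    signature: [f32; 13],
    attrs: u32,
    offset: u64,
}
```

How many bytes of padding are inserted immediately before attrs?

0

Block: z at 0 (size 1, align 1) → ends 1; pad 1 to align 2 for hp; hp at 2 (size 2, align 2) → ends 4; pad 4 to align 8 for target; target at 8 (size 8, align 8) → ends 16; y at 16 (size 4, align 4) → ends 20; tail pad 4 to reach multiple of 8; total 24 bytes, alignment 8
n_entries at 0 (size 4, align 2) → ends 4
reserved at 4 (size 24, align 2) → ends 28
blocks at 28 (size 8, align 2) → ends 36
size at 36 (size 4, align 2) → ends 40
signature at 40 (size 52, align 2) → ends 92
attrs at 92 (size 4, align 2) → ends 96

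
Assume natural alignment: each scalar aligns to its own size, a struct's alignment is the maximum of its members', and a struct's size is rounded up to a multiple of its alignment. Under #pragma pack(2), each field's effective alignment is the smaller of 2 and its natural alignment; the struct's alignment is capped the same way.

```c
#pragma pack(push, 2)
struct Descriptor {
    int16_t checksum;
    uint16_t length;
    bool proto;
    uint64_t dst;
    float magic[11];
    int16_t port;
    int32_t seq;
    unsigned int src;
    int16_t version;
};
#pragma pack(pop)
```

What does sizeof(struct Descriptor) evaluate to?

70

@0: checksum [2B, align 2] → 2
@2: length [2B, align 2] → 4
@4: proto [1B, align 1] → 5
+1 pad (align 2)
@6: dst [8B, align 2] → 14
@14: magic [44B, align 2] → 58
@58: port [2B, align 2] → 60
@60: seq [4B, align 2] → 64
@64: src [4B, align 2] → 68
@68: version [2B, align 2] → 70
size 70, align 2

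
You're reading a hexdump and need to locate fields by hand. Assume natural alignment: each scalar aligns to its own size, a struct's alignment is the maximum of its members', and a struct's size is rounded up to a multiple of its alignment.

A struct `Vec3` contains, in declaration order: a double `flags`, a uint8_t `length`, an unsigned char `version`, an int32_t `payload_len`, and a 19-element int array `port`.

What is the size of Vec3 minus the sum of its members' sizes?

6

0..8  flags  (8B, 8-aligned)
8..9  length  (1B, 1-aligned)
9..10  version  (1B, 1-aligned)
10..12  -- padding (2B)
12..16  payload_len  (4B, 4-aligned)
16..92  port  (76B, 4-aligned)
92..96  -- tail padding (4B)
sizeof = 96, alignof = 8
data bytes 90, size 96 → padding 6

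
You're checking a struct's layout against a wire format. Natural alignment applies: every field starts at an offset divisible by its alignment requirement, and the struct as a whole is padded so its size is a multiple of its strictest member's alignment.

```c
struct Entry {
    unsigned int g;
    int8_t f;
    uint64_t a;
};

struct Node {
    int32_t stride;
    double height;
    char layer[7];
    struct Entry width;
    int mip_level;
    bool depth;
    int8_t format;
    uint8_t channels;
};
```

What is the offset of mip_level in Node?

40

Entry: @0: g [4B, align 4] → 4; @4: f [1B, align 1] → 5; +3 pad (align 8); @8: a [8B, align 8] → 16; size 16, align 8
@0: stride [4B, align 4] → 4
+4 pad (align 8)
@8: height [8B, align 8] → 16
@16: layer [7B, align 1] → 23
+1 pad (align 8)
@24: width [16B, align 8] → 40
@40: mip_level [4B, align 4] → 44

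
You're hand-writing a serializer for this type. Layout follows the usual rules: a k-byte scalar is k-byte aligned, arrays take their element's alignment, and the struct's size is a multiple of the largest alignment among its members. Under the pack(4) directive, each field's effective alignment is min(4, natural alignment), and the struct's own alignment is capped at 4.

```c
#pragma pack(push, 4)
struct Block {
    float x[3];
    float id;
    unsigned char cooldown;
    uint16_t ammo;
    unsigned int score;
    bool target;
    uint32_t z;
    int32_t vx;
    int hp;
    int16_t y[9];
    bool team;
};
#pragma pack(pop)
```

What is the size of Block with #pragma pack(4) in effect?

60

0..12  x  (12B, 4-aligned)
12..16  id  (4B, 4-aligned)
16..17  cooldown  (1B, 1-aligned)
17..18  -- padding (1B)
18..20  ammo  (2B, 2-aligned)
20..24  score  (4B, 4-aligned)
24..25  target  (1B, 1-aligned)
25..28  -- padding (3B)
28..32  z  (4B, 4-aligned)
32..36  vx  (4B, 4-aligned)
36..40  hp  (4B, 4-aligned)
40..58  y  (18B, 2-aligned)
58..59  team  (1B, 1-aligned)
59..60  -- tail padding (1B)
sizeof = 60, alignof = 4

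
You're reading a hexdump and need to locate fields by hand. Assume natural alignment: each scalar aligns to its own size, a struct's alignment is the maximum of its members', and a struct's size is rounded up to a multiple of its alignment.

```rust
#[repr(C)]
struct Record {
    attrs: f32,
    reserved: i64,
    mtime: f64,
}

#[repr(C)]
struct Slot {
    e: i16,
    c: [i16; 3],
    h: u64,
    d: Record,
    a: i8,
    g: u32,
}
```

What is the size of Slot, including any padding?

48 bytes

Record: attrs at 0 (size 4, align 4) → ends 4; pad 4 to align 8 for reserved; reserved at 8 (size 8, align 8) → ends 16; mtime at 16 (size 8, align 8) → ends 24; total 24 bytes, alignment 8
e at 0 (size 2, align 2) → ends 2
c at 2 (size 6, align 2) → ends 8
h at 8 (size 8, align 8) → ends 16
d at 16 (size 24, align 8) → ends 40
a at 40 (size 1, align 1) → ends 41
pad 3 to align 4 for g
g at 44 (size 4, align 4) → ends 48
total 48 bytes, alignment 8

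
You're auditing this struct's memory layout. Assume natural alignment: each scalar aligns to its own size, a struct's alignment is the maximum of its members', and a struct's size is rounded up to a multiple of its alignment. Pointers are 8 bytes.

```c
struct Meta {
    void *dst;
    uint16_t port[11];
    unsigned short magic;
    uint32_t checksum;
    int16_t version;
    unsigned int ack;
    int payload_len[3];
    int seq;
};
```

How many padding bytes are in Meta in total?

dst at 0 (size 8, align 8) → ends 8
port at 8 (size 22, align 2) → ends 30
magic at 30 (size 2, align 2) → ends 32
checksum at 32 (size 4, align 4) → ends 36
version at 36 (size 2, align 2) → ends 38
pad 2 to align 4 for ack
ack at 40 (size 4, align 4) → ends 44
payload_len at 44 (size 12, align 4) → ends 56
seq at 56 (size 4, align 4) → ends 60
tail pad 4 to reach multiple of 8
total 64 bytes, alignment 8
data bytes 58, size 64 → padding 6

6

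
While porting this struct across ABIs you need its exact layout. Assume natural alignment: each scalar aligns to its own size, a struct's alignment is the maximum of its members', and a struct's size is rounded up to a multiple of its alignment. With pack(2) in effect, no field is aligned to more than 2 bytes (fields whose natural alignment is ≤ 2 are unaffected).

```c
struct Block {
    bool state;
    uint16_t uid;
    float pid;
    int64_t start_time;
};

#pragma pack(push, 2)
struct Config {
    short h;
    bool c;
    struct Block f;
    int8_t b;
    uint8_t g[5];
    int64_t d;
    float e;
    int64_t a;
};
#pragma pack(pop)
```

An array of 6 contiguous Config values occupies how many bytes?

276

Block: 0..1  state  (1B, 1-aligned); 1..2  -- padding (1B); 2..4  uid  (2B, 2-aligned); 4..8  pid  (4B, 4-aligned); 8..16  start_time  (8B, 8-aligned); sizeof = 16, alignof = 8
0..2  h  (2B, 2-aligned)
2..3  c  (1B, 1-aligned)
3..4  -- padding (1B)
4..20  f  (16B, 2-aligned)
20..21  b  (1B, 1-aligned)
21..26  g  (5B, 1-aligned)
26..34  d  (8B, 2-aligned)
34..38  e  (4B, 2-aligned)
38..46  a  (8B, 2-aligned)
sizeof = 46, alignof = 2
array of 6: 6 × 46 = 276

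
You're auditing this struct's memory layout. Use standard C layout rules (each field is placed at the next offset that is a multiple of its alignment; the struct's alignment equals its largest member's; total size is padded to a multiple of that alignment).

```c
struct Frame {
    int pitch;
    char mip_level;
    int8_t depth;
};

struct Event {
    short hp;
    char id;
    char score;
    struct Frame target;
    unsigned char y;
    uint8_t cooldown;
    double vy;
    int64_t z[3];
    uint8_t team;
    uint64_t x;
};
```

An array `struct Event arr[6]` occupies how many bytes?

384

Frame: @0: pitch [4B, align 4] → 4; @4: mip_level [1B, align 1] → 5; @5: depth [1B, align 1] → 6; +2 tail pad (align 4); size 8, align 4
@0: hp [2B, align 2] → 2
@2: id [1B, align 1] → 3
@3: score [1B, align 1] → 4
@4: target [8B, align 4] → 12
@12: y [1B, align 1] → 13
@13: cooldown [1B, align 1] → 14
+2 pad (align 8)
@16: vy [8B, align 8] → 24
@24: z [24B, align 8] → 48
@48: team [1B, align 1] → 49
+7 pad (align 8)
@56: x [8B, align 8] → 64
size 64, align 8
array of 6: 6 × 64 = 384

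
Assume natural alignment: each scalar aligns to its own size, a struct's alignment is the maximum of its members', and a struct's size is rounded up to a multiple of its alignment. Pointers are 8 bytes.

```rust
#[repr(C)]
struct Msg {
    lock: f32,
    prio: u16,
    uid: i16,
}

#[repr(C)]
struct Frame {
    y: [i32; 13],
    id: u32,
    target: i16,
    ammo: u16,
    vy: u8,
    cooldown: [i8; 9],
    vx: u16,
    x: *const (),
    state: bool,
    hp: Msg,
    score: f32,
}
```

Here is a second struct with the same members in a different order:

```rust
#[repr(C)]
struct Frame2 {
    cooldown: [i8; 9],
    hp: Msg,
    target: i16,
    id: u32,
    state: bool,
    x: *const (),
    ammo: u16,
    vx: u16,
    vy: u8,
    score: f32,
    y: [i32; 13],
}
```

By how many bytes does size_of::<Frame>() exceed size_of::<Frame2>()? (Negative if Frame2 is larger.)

-8

Msg: 0..4  lock  (4B, 4-aligned); 4..6  prio  (2B, 2-aligned); 6..8  uid  (2B, 2-aligned); sizeof = 8, alignof = 4
0..52  y  (52B, 4-aligned)
52..56  id  (4B, 4-aligned)
56..58  target  (2B, 2-aligned)
58..60  ammo  (2B, 2-aligned)
60..61  vy  (1B, 1-aligned)
61..70  cooldown  (9B, 1-aligned)
70..72  vx  (2B, 2-aligned)
72..80  x  (8B, 8-aligned)
80..81  state  (1B, 1-aligned)
81..84  -- padding (3B)
84..92  hp  (8B, 4-aligned)
92..96  score  (4B, 4-aligned)
sizeof = 96, alignof = 8
— Frame2 —
0..9  cooldown  (9B, 1-aligned)
9..12  -- padding (3B)
12..20  hp  (8B, 4-aligned)
20..22  target  (2B, 2-aligned)
22..24  -- padding (2B)
24..28  id  (4B, 4-aligned)
28..29  state  (1B, 1-aligned)
29..32  -- padding (3B)
32..40  x  (8B, 8-aligned)
40..42  ammo  (2B, 2-aligned)
42..44  vx  (2B, 2-aligned)
44..45  vy  (1B, 1-aligned)
45..48  -- padding (3B)
48..52  score  (4B, 4-aligned)
52..104  y  (52B, 4-aligned)
sizeof = 104, alignof = 8
96 − 104 = -8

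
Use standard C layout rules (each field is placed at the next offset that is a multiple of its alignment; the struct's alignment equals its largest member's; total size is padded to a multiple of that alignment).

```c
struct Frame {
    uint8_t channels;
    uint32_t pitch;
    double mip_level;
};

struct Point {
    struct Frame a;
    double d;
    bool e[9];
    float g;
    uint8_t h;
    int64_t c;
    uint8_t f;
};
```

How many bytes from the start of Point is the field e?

Frame: 0..1  channels  (1B, 1-aligned); 1..4  -- padding (3B); 4..8  pitch  (4B, 4-aligned); 8..16  mip_level  (8B, 8-aligned); sizeof = 16, alignof = 8
0..16  a  (16B, 8-aligned)
16..24  d  (8B, 8-aligned)
24..33  e  (9B, 1-aligned)

24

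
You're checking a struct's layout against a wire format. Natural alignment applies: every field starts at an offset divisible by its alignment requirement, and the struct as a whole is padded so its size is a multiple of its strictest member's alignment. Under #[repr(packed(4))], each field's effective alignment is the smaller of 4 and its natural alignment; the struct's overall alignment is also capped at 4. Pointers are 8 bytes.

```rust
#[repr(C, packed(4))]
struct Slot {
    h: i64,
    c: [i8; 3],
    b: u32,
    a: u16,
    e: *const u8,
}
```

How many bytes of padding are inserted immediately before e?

2

h at 0 (size 8, align 4) → ends 8
c at 8 (size 3, align 1) → ends 11
pad 1 to align 4 for b
b at 12 (size 4, align 4) → ends 16
a at 16 (size 2, align 2) → ends 18
pad 2 to align 4 for e
e at 20 (size 8, align 4) → ends 28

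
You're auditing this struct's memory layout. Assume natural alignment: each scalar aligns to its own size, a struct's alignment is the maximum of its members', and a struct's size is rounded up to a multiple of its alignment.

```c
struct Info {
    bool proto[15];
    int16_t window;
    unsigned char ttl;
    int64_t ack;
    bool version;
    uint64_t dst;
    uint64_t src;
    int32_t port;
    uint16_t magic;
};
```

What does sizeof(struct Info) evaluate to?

64 bytes

@0: proto [15B, align 1] → 15
+1 pad (align 2)
@16: window [2B, align 2] → 18
@18: ttl [1B, align 1] → 19
+5 pad (align 8)
@24: ack [8B, align 8] → 32
@32: version [1B, align 1] → 33
+7 pad (align 8)
@40: dst [8B, align 8] → 48
@48: src [8B, align 8] → 56
@56: port [4B, align 4] → 60
@60: magic [2B, align 2] → 62
+2 tail pad (align 8)
size 64, align 8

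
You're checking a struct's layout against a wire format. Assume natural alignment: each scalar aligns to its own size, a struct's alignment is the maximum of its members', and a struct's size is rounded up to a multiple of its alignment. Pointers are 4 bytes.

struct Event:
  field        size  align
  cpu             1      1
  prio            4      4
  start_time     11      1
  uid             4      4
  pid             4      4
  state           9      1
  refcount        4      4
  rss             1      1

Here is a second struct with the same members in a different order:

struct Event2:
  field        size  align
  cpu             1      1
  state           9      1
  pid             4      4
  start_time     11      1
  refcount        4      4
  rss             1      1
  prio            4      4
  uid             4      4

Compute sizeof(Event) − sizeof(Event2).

@0: cpu [1B, align 1] → 1
+3 pad (align 4)
@4: prio [4B, align 4] → 8
@8: start_time [11B, align 1] → 19
+1 pad (align 4)
@20: uid [4B, align 4] → 24
@24: pid [4B, align 4] → 28
@28: state [9B, align 1] → 37
+3 pad (align 4)
@40: refcount [4B, align 4] → 44
@44: rss [1B, align 1] → 45
+3 tail pad (align 4)
size 48, align 4
— Event2 —
@0: cpu [1B, align 1] → 1
@1: state [9B, align 1] → 10
+2 pad (align 4)
@12: pid [4B, align 4] → 16
@16: start_time [11B, align 1] → 27
+1 pad (align 4)
@28: refcount [4B, align 4] → 32
@32: rss [1B, align 1] → 33
+3 pad (align 4)
@36: prio [4B, align 4] → 40
@40: uid [4B, align 4] → 44
size 44, align 4
48 − 44 = 4

4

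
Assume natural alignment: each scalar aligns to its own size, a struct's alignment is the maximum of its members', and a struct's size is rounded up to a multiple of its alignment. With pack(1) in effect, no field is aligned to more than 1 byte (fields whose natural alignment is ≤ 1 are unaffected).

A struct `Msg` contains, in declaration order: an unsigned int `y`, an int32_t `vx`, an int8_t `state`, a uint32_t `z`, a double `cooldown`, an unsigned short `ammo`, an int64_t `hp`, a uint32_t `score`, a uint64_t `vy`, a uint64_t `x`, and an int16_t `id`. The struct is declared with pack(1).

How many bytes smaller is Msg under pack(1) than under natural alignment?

19

natural layout:
  @0: y [4B, align 4] → 4
  @4: vx [4B, align 4] → 8
  @8: state [1B, align 1] → 9
  +3 pad (align 4)
  @12: z [4B, align 4] → 16
  @16: cooldown [8B, align 8] → 24
  @24: ammo [2B, align 2] → 26
  +6 pad (align 8)
  @32: hp [8B, align 8] → 40
  @40: score [4B, align 4] → 44
  +4 pad (align 8)
  @48: vy [8B, align 8] → 56
  @56: x [8B, align 8] → 64
  @64: id [2B, align 2] → 66
  +6 tail pad (align 8)
  size 72, align 8
packed(1) layout:
  @0: y [4B, align 1] → 4
  @4: vx [4B, align 1] → 8
  @8: state [1B, align 1] → 9
  @9: z [4B, align 1] → 13
  @13: cooldown [8B, align 1] → 21
  @21: ammo [2B, align 1] → 23
  @23: hp [8B, align 1] → 31
  @31: score [4B, align 1] → 35
  @35: vy [8B, align 1] → 43
  @43: x [8B, align 1] → 51
  @51: id [2B, align 1] → 53
  size 53, align 1
72 − 53 = 19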